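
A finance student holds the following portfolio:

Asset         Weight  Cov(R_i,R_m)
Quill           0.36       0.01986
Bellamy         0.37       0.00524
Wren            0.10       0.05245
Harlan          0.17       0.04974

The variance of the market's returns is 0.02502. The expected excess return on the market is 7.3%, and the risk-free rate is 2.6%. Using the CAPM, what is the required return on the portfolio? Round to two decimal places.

β_Quill = 0.01986 / 0.02502 = 0.7938
β_Bellamy = 0.00524 / 0.02502 = 0.2094
β_Wren = 0.05245 / 0.02502 = 2.0963
β_Harlan = 0.04974 / 0.02502 = 1.9880
β_P = Σ w_i β_i = 0.36×0.7938 + 0.37×0.2094 + 0.10×2.0963 + 0.17×1.9880 = 0.9108
E(R_P) = R_f + β_P × MRP = 2.6% + 0.9108 × 7.3% = 9.25%

9.25%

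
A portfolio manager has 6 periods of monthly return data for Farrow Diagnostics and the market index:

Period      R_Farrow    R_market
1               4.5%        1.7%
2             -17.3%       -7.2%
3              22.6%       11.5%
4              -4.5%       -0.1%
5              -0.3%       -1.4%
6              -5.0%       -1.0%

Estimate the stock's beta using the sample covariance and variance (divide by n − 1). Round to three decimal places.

2.118

Mean R_i = (4.5 − 17.3 + 22.6 − 4.5 − 0.3 − 5.0) / 6 = 0.0000%
Mean R_m = (1.7 − 7.2 + 11.5 − 0.1 − 1.4 − 1.0) / 6 = 0.5833%
Σ(R_i − R̄_i)(R_m − R̄_m) = 397.9800  ⇒  Cov = 397.9800 / 5 = 79.5960
Σ(R_m − R̄_m)² = 187.9083  ⇒  Var(R_m) = 187.9083 / 5 = 37.5817
β = Cov / Var(R_m) = 79.5960 / 37.5817 = 2.1179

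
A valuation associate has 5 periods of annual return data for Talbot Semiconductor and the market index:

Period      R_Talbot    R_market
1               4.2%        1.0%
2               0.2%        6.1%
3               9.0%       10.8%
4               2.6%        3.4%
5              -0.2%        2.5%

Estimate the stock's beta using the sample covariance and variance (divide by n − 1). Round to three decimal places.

Mean R_i = (4.2 + 0.2 + 9.0 + 2.6 − 0.2) / 5 = 3.1600%
Mean R_m = (1.0 + 6.1 + 10.8 + 3.4 + 2.5) / 5 = 4.7600%
Σ(R_i − R̄_i)(R_m − R̄_m) = 35.7520  ⇒  Cov = 35.7520 / 4 = 8.9380
Σ(R_m − R̄_m)² = 59.3720  ⇒  Var(R_m) = 59.3720 / 4 = 14.8430
β = Cov / Var(R_m) = 8.9380 / 14.8430 = 0.6022

0.602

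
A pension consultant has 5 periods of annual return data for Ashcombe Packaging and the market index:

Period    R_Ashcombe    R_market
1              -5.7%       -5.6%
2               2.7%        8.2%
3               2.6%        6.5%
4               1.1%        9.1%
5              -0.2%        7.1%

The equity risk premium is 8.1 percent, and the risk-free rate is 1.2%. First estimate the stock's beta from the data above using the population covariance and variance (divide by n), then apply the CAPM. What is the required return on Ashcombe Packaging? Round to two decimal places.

5.47%

Mean R_i = (-5.7 + 2.7 + 2.6 + 1.1 − 0.2) / 5 = 0.1000%
Mean R_m = (-5.6 + 8.2 + 6.5 + 9.1 + 7.1) / 5 = 5.0600%
Σ(R_i − R̄_i)(R_m − R̄_m) = 77.0200  ⇒  Cov = 77.0200 / 5 = 15.4040
Σ(R_m − R̄_m)² = 146.0520  ⇒  Var(R_m) = 146.0520 / 5 = 29.2104
β = Cov / Var(R_m) = 15.4040 / 29.2104 = 0.5273
E(R) = R_f + β × MRP = 1.2% + 0.5273 × 8.1% = 5.47%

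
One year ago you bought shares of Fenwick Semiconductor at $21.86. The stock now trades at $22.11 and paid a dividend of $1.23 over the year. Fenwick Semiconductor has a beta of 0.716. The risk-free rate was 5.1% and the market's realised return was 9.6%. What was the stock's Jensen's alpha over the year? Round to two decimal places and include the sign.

Realised HPR = (P1 + D1 − P0) / P0 = (22.11 + 1.23 − 21.86) / 21.86 = 1.48 / 21.86 = 6.7704%
MRP = 9.6% − 5.1% = 4.50%
CAPM required = R_f + β·MRP = 5.1% + 0.716 × 4.5% = 8.3220%
α = realised − required = 6.7704% − 8.3220% = -1.55%

-1.55%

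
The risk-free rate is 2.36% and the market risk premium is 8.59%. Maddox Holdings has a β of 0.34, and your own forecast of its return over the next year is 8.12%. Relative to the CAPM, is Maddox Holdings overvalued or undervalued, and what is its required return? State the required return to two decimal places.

Required return = R_f + β·MRP = 2.36% + 0.34 × 8.59% = 5.28%
Forecast 8.12% > required 5.28% → the stock plots above the SML → undervalued.

Undervalued; required return 5.28%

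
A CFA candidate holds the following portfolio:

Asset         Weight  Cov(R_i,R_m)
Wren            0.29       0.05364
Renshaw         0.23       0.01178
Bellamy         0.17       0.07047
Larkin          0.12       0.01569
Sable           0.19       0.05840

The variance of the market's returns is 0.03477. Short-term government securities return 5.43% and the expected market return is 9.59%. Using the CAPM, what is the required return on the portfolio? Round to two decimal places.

10.60%

β_Wren = 0.05364 / 0.03477 = 1.5427
β_Renshaw = 0.01178 / 0.03477 = 0.3388
β_Bellamy = 0.07047 / 0.03477 = 2.0267
β_Larkin = 0.01569 / 0.03477 = 0.4513
β_Sable = 0.05840 / 0.03477 = 1.6796
β_P = Σ w_i β_i = 0.29×1.5427 + 0.23×0.3388 + 0.17×2.0267 + 0.12×0.4513 + 0.19×1.6796 = 1.2431
MRP = 9.59% − 5.43% = 4.16%
E(R_P) = R_f + β_P × MRP = 5.43% + 1.2431 × 4.16% = 10.60%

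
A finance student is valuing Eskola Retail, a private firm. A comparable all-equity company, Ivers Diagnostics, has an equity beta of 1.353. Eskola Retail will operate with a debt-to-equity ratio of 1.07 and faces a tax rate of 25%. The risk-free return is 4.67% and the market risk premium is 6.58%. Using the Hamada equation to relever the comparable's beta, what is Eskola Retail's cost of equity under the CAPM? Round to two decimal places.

β_L = β_U × [1 + (1 − t)(D/E)] = 1.353 × [1 + (1 − 0.25) × 1.07]
    = 1.353 × [1 + 0.75 × 1.07] = 1.353 × 1.8025 = 2.4388
E(R) = R_f + β_L × MRP = 4.67% + 2.4388 × 6.58% = 20.72%

20.72%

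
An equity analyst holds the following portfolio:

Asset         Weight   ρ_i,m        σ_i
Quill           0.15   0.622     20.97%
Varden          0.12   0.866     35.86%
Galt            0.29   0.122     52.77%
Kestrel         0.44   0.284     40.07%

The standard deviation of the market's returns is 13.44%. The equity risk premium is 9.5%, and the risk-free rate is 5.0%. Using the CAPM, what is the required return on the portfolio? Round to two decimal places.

β_Quill = 0.622 × 20.97% / 13.44% = 0.9705
β_Varden = 0.866 × 35.86% / 13.44% = 2.3106
β_Galt = 0.122 × 52.77% / 13.44% = 0.4790
β_Kestrel = 0.284 × 40.07% / 13.44% = 0.8467
β_P = Σ w_i β_i = 0.15×0.9705 + 0.12×2.3106 + 0.29×0.4790 + 0.44×0.8467 = 0.9343
E(R_P) = R_f + β_P × MRP = 5.0% + 0.9343 × 9.5% = 13.88%

13.88%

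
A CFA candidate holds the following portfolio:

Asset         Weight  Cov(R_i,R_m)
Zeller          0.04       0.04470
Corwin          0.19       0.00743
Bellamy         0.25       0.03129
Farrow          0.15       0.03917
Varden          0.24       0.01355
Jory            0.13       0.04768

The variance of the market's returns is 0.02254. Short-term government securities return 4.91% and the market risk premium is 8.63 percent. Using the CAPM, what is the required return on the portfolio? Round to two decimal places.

β_Zeller = 0.04470 / 0.02254 = 1.9831
β_Corwin = 0.00743 / 0.02254 = 0.3296
β_Bellamy = 0.03129 / 0.02254 = 1.3882
β_Farrow = 0.03917 / 0.02254 = 1.7378
β_Varden = 0.01355 / 0.02254 = 0.6012
β_Jory = 0.04768 / 0.02254 = 2.1154
β_P = Σ w_i β_i = 0.04×1.9831 + 0.19×0.3296 + 0.25×1.3882 + 0.15×1.7378 + 0.24×0.6012 + 0.13×2.1154 = 1.1690
E(R_P) = R_f + β_P × MRP = 4.91% + 1.1690 × 8.63% = 15.00%

15.00%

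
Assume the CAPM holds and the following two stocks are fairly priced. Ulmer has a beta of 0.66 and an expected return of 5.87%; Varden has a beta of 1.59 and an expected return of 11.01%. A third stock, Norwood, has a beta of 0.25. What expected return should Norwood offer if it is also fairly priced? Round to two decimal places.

3.60%

MRP (SML slope) = (11.01% − 5.87%) / (1.59 − 0.66) = 5.14% / 0.93 = 5.5269%
R_f (intercept) = 5.87% − 0.66 × 5.5269% = 2.2222%
E(R_Norwood) = R_f + β × MRP = 2.2222% + 0.25 × 5.5269% = 3.60%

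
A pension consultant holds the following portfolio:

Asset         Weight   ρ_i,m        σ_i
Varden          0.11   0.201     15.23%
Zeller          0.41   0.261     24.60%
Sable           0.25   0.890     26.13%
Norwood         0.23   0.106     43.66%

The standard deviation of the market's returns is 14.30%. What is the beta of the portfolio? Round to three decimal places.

β_Varden = 0.201 × 15.23% / 14.30% = 0.2141
β_Zeller = 0.261 × 24.60% / 14.30% = 0.4490
β_Sable = 0.890 × 26.13% / 14.30% = 1.6263
β_Norwood = 0.106 × 43.66% / 14.30% = 0.3236
β_P = Σ w_i β_i = 0.11×0.2141 + 0.41×0.4490 + 0.25×1.6263 + 0.23×0.3236 = 0.6886

0.689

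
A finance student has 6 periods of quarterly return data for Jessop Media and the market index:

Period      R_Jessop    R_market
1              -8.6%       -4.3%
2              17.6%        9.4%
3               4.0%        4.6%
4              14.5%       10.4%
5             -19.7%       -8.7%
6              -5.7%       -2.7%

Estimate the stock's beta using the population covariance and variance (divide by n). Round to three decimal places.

1.812

Mean R_i = (-8.6 + 17.6 + 4.0 + 14.5 − 19.7 − 5.7) / 6 = 0.3500%
Mean R_m = (-4.3 + 9.4 + 4.6 + 10.4 − 8.7 − 2.7) / 6 = 1.4500%
Σ(R_i − R̄_i)(R_m − R̄_m) = 555.3550  ⇒  Cov = 555.3550 / 6 = 92.5592
Σ(R_m − R̄_m)² = 306.5350  ⇒  Var(R_m) = 306.5350 / 6 = 51.0892
β = Cov / Var(R_m) = 92.5592 / 51.0892 = 1.8117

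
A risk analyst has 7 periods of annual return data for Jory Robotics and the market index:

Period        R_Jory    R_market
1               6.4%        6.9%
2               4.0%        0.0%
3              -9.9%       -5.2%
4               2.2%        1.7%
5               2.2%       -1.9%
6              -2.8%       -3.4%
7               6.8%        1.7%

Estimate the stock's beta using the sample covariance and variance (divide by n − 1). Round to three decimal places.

1.219

Mean R_i = (6.4 + 4.0 − 9.9 + 2.2 + 2.2 − 2.8 + 6.8) / 7 = 1.2714%
Mean R_m = (6.9 + 0.0 − 5.2 + 1.7 − 1.9 − 3.4 + 1.7) / 7 = -0.0286%
Σ(R_i − R̄_i)(R_m − R̄_m) = 116.5343  ⇒  Cov = 116.5343 / 6 = 19.4224
Σ(R_m − R̄_m)² = 95.5943  ⇒  Var(R_m) = 95.5943 / 6 = 15.9324
β = Cov / Var(R_m) = 19.4224 / 15.9324 = 1.2191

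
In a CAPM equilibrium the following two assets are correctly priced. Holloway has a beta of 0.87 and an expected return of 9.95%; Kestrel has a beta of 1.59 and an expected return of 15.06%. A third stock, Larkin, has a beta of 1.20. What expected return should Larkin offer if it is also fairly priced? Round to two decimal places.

12.29%

MRP (SML slope) = (15.06% − 9.95%) / (1.59 − 0.87) = 5.11% / 0.72 = 7.0972%
R_f (intercept) = 9.95% − 0.87 × 7.0972% = 3.7754%
E(R_Larkin) = R_f + β × MRP = 3.7754% + 1.20 × 7.0972% = 12.29%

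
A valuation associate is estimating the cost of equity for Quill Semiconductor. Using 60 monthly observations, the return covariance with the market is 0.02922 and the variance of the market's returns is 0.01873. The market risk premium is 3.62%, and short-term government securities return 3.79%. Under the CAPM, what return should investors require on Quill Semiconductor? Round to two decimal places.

9.44%

β = Cov(R_i, R_m) / Var(R_m) = 0.02922 / 0.01873 = 1.5601
E(R) = R_f + β × MRP = 3.79% + 1.5601 × 3.62% = 9.44%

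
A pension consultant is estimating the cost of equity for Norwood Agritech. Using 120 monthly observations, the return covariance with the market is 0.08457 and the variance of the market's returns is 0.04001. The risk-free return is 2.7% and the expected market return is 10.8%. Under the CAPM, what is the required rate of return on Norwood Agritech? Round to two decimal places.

19.82%

β = Cov(R_i, R_m) / Var(R_m) = 0.08457 / 0.04001 = 2.1137
MRP = 10.8% − 2.7% = 8.10%
E(R) = R_f + β × MRP = 2.7% + 2.1137 × 8.1% = 19.82%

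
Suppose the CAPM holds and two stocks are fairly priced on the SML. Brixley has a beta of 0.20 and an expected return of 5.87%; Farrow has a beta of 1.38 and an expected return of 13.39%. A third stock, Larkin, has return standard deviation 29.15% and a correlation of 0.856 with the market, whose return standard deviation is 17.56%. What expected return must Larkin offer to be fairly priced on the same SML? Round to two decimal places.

13.65%

MRP = (13.39% − 5.87%) / (1.38 − 0.20) = 6.3729%
R_f = 5.87% − 0.20 × 6.3729% = 4.5954%
β_Larkin = ρ·σ_i/σ_m = 0.856 × 29.15 / 17.56 = 1.4210
E(R_Larkin) = R_f + β × MRP = 4.5954% + 1.4210 × 6.3729% = 13.65%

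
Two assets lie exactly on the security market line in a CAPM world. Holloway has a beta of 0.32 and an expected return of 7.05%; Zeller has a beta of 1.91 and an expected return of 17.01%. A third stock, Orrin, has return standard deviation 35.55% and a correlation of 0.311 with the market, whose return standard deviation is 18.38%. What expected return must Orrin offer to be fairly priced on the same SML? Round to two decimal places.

8.81%

MRP = (17.01% − 7.05%) / (1.91 − 0.32) = 6.2642%
R_f = 7.05% − 0.32 × 6.2642% = 5.0455%
β_Orrin = ρ·σ_i/σ_m = 0.311 × 35.55 / 18.38 = 0.6015
E(R_Orrin) = R_f + β × MRP = 5.0455% + 0.6015 × 6.2642% = 8.81%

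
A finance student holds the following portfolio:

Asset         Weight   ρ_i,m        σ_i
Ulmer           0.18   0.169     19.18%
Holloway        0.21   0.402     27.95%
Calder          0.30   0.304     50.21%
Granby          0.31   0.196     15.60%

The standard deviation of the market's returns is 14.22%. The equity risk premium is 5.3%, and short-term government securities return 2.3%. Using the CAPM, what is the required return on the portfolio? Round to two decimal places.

5.46%

β_Ulmer = 0.169 × 19.18% / 14.22% = 0.2279
β_Holloway = 0.402 × 27.95% / 14.22% = 0.7901
β_Calder = 0.304 × 50.21% / 14.22% = 1.0734
β_Granby = 0.196 × 15.60% / 14.22% = 0.2150
β_P = Σ w_i β_i = 0.18×0.2279 + 0.21×0.7901 + 0.30×1.0734 + 0.31×0.2150 = 0.5956
E(R_P) = R_f + β_P × MRP = 2.3% + 0.5956 × 5.3% = 5.46%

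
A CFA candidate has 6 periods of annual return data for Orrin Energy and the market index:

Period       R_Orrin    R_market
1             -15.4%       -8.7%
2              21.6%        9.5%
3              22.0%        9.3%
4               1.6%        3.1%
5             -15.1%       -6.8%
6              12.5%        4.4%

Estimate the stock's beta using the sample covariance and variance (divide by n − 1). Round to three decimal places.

Mean R_i = (-15.4 + 21.6 + 22.0 + 1.6 − 15.1 + 12.5) / 6 = 4.5333%
Mean R_m = (-8.7 + 9.5 + 9.3 + 3.1 − 6.8 + 4.4) / 6 = 1.8000%
Σ(R_i − R̄_i)(R_m − R̄_m) = 657.4600  ⇒  Cov = 657.4600 / 5 = 131.4920
Σ(R_m − R̄_m)² = 308.2000  ⇒  Var(R_m) = 308.2000 / 5 = 61.6400
β = Cov / Var(R_m) = 131.4920 / 61.6400 = 2.1332

2.133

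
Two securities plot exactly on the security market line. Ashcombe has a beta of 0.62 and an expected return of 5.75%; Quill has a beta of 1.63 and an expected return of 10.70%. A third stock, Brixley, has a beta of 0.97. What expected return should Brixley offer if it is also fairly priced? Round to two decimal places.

MRP (SML slope) = (10.70% − 5.75%) / (1.63 − 0.62) = 4.95% / 1.01 = 4.9010%
R_f (intercept) = 5.75% − 0.62 × 4.9010% = 2.7114%
E(R_Brixley) = R_f + β × MRP = 2.7114% + 0.97 × 4.9010% = 7.47%

7.47%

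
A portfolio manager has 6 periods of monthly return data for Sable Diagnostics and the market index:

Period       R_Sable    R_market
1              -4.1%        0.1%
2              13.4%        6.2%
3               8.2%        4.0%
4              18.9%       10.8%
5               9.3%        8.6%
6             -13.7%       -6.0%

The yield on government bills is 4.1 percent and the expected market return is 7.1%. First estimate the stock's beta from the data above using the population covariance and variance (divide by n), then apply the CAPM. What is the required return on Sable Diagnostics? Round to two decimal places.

Mean R_i = (-4.1 + 13.4 + 8.2 + 18.9 + 9.3 − 13.7) / 6 = 5.3333%
Mean R_m = (0.1 + 6.2 + 4.0 + 10.8 + 8.6 − 6.0) / 6 = 3.9500%
Σ(R_i − R̄_i)(R_m − R̄_m) = 355.3700  ⇒  Cov = 355.3700 / 6 = 59.2283
Σ(R_m − R̄_m)² = 187.4350  ⇒  Var(R_m) = 187.4350 / 6 = 31.2392
β = Cov / Var(R_m) = 59.2283 / 31.2392 = 1.8960
MRP = 7.1% − 4.1% = 3.00%
E(R) = R_f + β × MRP = 4.1% + 1.8960 × 3.0% = 9.79%

9.79%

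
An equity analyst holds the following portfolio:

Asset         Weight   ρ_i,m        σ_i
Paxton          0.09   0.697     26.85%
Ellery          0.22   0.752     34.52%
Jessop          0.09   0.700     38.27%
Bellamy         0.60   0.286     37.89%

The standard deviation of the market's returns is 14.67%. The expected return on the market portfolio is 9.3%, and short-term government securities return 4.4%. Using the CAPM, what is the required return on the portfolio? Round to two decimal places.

β_Paxton = 0.697 × 26.85% / 14.67% = 1.2757
β_Ellery = 0.752 × 34.52% / 14.67% = 1.7695
β_Jessop = 0.700 × 38.27% / 14.67% = 1.8261
β_Bellamy = 0.286 × 37.89% / 14.67% = 0.7387
β_P = Σ w_i β_i = 0.09×1.2757 + 0.22×1.7695 + 0.09×1.8261 + 0.60×0.7387 = 1.1117
MRP = 9.3% − 4.4% = 4.90%
E(R_P) = R_f + β_P × MRP = 4.4% + 1.1117 × 4.9% = 9.85%

9.85%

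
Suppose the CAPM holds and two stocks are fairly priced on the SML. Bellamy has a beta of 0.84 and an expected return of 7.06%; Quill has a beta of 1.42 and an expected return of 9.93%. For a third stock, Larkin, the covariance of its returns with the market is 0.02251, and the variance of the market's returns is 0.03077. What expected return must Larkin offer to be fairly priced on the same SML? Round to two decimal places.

6.52%

MRP = (9.93% − 7.06%) / (1.42 − 0.84) = 4.9483%
R_f = 7.06% − 0.84 × 4.9483% = 2.9034%
β_Larkin = Cov / Var(R_m) = 0.02251 / 0.03077 = 0.7316
E(R_Larkin) = R_f + β × MRP = 2.9034% + 0.7316 × 4.9483% = 6.52%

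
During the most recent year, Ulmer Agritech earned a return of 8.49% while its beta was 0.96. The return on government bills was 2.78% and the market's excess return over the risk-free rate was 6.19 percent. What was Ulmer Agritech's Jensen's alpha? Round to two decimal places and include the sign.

-0.23%

CAPM benchmark = R_f + β(R_m − R_f) = 2.78% + 0.96 × 6.19% = 8.7224%
α = actual − benchmark = 8.49% − 8.7224% = -0.23%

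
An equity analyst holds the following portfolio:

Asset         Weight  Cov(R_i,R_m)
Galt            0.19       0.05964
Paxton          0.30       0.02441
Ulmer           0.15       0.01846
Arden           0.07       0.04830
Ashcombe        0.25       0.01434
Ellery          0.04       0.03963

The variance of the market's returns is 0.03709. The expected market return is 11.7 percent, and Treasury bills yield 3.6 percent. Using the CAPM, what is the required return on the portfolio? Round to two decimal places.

10.15%

β_Galt = 0.05964 / 0.03709 = 1.6080
β_Paxton = 0.02441 / 0.03709 = 0.6581
β_Ulmer = 0.01846 / 0.03709 = 0.4977
β_Arden = 0.04830 / 0.03709 = 1.3022
β_Ashcombe = 0.01434 / 0.03709 = 0.3866
β_Ellery = 0.03963 / 0.03709 = 1.0685
β_P = Σ w_i β_i = 0.19×1.6080 + 0.30×0.6581 + 0.15×0.4977 + 0.07×1.3022 + 0.25×0.3866 + 0.04×1.0685 = 0.8081
MRP = 11.7% − 3.6% = 8.10%
E(R_P) = R_f + β_P × MRP = 3.6% + 0.8081 × 8.1% = 10.15%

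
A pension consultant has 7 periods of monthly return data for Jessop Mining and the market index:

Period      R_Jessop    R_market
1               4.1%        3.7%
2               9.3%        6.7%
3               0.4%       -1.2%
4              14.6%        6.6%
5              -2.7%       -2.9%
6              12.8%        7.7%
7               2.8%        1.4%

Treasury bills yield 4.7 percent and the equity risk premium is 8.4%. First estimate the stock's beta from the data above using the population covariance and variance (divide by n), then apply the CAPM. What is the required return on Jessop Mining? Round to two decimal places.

Mean R_i = (4.1 + 9.3 + 0.4 + 14.6 − 2.7 + 12.8 + 2.8) / 7 = 5.9000%
Mean R_m = (3.7 + 6.7 − 1.2 + 6.6 − 2.9 + 7.7 + 1.4) / 7 = 3.1429%
Σ(R_i − R̄_i)(R_m − R̄_m) = 153.8700  ⇒  Cov = 153.8700 / 7 = 21.9814
Σ(R_m − R̄_m)² = 104.0971  ⇒  Var(R_m) = 104.0971 / 7 = 14.8710
β = Cov / Var(R_m) = 21.9814 / 14.8710 = 1.4781
E(R) = R_f + β × MRP = 4.7% + 1.4781 × 8.4% = 17.12%

17.12%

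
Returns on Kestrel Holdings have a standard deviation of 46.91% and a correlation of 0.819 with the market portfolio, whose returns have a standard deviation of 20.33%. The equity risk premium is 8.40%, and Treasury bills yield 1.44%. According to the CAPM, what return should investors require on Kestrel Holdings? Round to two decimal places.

β = ρ × σ_i / σ_m = 0.819 × 46.91% / 20.33% = 1.8898
E(R) = 1.44% + 1.8898 × 8.40% = 17.31%

17.31%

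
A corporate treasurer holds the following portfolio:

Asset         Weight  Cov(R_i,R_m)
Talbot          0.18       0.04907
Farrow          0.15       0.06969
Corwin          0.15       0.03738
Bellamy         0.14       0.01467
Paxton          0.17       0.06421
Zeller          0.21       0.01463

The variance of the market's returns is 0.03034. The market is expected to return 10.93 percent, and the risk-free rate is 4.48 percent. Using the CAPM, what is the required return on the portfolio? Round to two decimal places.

β_Talbot = 0.04907 / 0.03034 = 1.6173
β_Farrow = 0.06969 / 0.03034 = 2.2970
β_Corwin = 0.03738 / 0.03034 = 1.2320
β_Bellamy = 0.01467 / 0.03034 = 0.4835
β_Paxton = 0.06421 / 0.03034 = 2.1163
β_Zeller = 0.01463 / 0.03034 = 0.4822
β_P = Σ w_i β_i = 0.18×1.6173 + 0.15×2.2970 + 0.15×1.2320 + 0.14×0.4835 + 0.17×2.1163 + 0.21×0.4822 = 1.3492
MRP = 10.93% − 4.48% = 6.45%
E(R_P) = R_f + β_P × MRP = 4.48% + 1.3492 × 6.45% = 13.18%

13.18%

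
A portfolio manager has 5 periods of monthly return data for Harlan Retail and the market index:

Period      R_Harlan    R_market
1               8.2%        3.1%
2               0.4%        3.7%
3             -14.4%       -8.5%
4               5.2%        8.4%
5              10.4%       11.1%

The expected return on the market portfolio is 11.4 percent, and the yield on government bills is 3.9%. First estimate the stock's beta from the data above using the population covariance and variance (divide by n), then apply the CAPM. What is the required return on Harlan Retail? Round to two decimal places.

Mean R_i = (8.2 + 0.4 − 14.4 + 5.2 + 10.4) / 5 = 1.9600%
Mean R_m = (3.1 + 3.7 − 8.5 + 8.4 + 11.1) / 5 = 3.5600%
Σ(R_i − R̄_i)(R_m − R̄_m) = 273.5320  ⇒  Cov = 273.5320 / 5 = 54.7064
Σ(R_m − R̄_m)² = 225.9520  ⇒  Var(R_m) = 225.9520 / 5 = 45.1904
β = Cov / Var(R_m) = 54.7064 / 45.1904 = 1.2106
MRP = 11.4% − 3.9% = 7.50%
E(R) = R_f + β × MRP = 3.9% + 1.2106 × 7.5% = 12.98%

12.98%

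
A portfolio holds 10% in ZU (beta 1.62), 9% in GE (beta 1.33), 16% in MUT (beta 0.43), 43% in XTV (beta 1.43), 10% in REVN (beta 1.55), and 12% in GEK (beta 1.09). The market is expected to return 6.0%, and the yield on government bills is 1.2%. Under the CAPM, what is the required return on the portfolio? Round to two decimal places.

7.21%

β_P = Σ w_i β_i = 0.10×1.62 + 0.09×1.33 + 0.16×0.43 + 0.43×1.43 + 0.10×1.55 + 0.12×1.09 = 1.2512
MRP = 6.0% − 1.2% = 4.80%
E(R_P) = R_f + β_P × MRP = 1.2% + 1.2512 × 4.8% = 7.21%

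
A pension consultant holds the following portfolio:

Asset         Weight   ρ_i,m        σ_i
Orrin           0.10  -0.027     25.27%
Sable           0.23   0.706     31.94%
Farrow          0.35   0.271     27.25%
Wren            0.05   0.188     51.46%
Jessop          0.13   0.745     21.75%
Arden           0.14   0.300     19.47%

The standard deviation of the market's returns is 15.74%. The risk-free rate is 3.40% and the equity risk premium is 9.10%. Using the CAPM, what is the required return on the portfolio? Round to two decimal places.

β_Orrin = -0.027 × 25.27% / 15.74% = -0.0433
β_Sable = 0.706 × 31.94% / 15.74% = 1.4326
β_Farrow = 0.271 × 27.25% / 15.74% = 0.4692
β_Wren = 0.188 × 51.46% / 15.74% = 0.6146
β_Jessop = 0.745 × 21.75% / 15.74% = 1.0295
β_Arden = 0.300 × 19.47% / 15.74% = 0.3711
β_P = Σ w_i β_i = 0.10×-0.0433 + 0.23×1.4326 + 0.35×0.4692 + 0.05×0.6146 + 0.13×1.0295 + 0.14×0.3711 = 0.7059
E(R_P) = R_f + β_P × MRP = 3.40% + 0.7059 × 9.10% = 9.82%

9.82%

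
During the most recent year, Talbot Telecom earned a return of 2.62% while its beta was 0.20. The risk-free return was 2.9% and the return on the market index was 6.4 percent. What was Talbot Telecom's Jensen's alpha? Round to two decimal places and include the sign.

-0.98%

Market excess return = 6.4% − 2.9% = 3.50%
CAPM benchmark = R_f + β(R_m − R_f) = 2.9% + 0.20 × 3.5% = 3.6000%
α = actual − benchmark = 2.62% − 3.6000% = -0.98%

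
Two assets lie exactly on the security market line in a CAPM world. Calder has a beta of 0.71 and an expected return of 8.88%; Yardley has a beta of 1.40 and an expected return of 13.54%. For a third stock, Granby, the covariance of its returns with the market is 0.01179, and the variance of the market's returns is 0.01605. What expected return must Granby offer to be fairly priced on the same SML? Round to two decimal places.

9.05%

MRP = (13.54% − 8.88%) / (1.40 − 0.71) = 6.7536%
R_f = 8.88% − 0.71 × 6.7536% = 4.0849%
β_Granby = Cov / Var(R_m) = 0.01179 / 0.01605 = 0.7346
E(R_Granby) = R_f + β × MRP = 4.0849% + 0.7346 × 6.7536% = 9.05%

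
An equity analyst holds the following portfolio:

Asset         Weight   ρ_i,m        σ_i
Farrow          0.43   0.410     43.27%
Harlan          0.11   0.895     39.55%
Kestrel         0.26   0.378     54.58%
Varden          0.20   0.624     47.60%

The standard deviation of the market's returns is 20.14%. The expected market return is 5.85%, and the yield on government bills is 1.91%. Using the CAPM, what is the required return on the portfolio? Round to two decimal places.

β_Farrow = 0.410 × 43.27% / 20.14% = 0.8809
β_Harlan = 0.895 × 39.55% / 20.14% = 1.7576
β_Kestrel = 0.378 × 54.58% / 20.14% = 1.0244
β_Varden = 0.624 × 47.60% / 20.14% = 1.4748
β_P = Σ w_i β_i = 0.43×0.8809 + 0.11×1.7576 + 0.26×1.0244 + 0.20×1.4748 = 1.1334
MRP = 5.85% − 1.91% = 3.94%
E(R_P) = R_f + β_P × MRP = 1.91% + 1.1334 × 3.94% = 6.38%

6.38%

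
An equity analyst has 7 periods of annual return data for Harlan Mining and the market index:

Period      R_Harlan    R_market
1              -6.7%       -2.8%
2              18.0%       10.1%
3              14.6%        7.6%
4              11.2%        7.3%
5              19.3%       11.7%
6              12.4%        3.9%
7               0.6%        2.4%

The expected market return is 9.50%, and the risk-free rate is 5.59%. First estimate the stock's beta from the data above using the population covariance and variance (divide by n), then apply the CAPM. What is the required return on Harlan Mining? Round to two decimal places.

Mean R_i = (-6.7 + 18.0 + 14.6 + 11.2 + 19.3 + 12.4 + 0.6) / 7 = 9.9143%
Mean R_m = (-2.8 + 10.1 + 7.6 + 7.3 + 11.7 + 3.9 + 2.4) / 7 = 5.7429%
Σ(R_i − R̄_i)(R_m − R̄_m) = 270.3357  ⇒  Cov = 270.3357 / 7 = 38.6194
Σ(R_m − R̄_m)² = 147.8971  ⇒  Var(R_m) = 147.8971 / 7 = 21.1282
β = Cov / Var(R_m) = 38.6194 / 21.1282 = 1.8279
MRP = 9.50% − 5.59% = 3.91%
E(R) = R_f + β × MRP = 5.59% + 1.8279 × 3.91% = 12.74%

12.74%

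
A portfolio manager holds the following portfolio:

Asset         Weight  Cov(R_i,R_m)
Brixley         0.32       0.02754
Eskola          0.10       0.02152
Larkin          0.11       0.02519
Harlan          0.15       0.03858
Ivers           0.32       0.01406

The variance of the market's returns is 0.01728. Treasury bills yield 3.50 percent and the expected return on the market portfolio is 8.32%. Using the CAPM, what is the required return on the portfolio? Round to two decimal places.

10.20%

β_Brixley = 0.02754 / 0.01728 = 1.5938
β_Eskola = 0.02152 / 0.01728 = 1.2454
β_Larkin = 0.02519 / 0.01728 = 1.4578
β_Harlan = 0.03858 / 0.01728 = 2.2326
β_Ivers = 0.01406 / 0.01728 = 0.8137
β_P = Σ w_i β_i = 0.32×1.5938 + 0.10×1.2454 + 0.11×1.4578 + 0.15×2.2326 + 0.32×0.8137 = 1.3902
MRP = 8.32% − 3.50% = 4.82%
E(R_P) = R_f + β_P × MRP = 3.50% + 1.3902 × 4.82% = 10.20%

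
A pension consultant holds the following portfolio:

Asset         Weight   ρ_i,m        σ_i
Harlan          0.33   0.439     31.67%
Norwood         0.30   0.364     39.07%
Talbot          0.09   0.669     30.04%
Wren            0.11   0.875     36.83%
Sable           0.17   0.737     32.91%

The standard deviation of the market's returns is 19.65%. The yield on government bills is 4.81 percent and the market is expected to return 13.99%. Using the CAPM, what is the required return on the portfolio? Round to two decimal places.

13.37%

β_Harlan = 0.439 × 31.67% / 19.65% = 0.7075
β_Norwood = 0.364 × 39.07% / 19.65% = 0.7237
β_Talbot = 0.669 × 30.04% / 19.65% = 1.0227
β_Wren = 0.875 × 36.83% / 19.65% = 1.6400
β_Sable = 0.737 × 32.91% / 19.65% = 1.2343
β_P = Σ w_i β_i = 0.33×0.7075 + 0.30×0.7237 + 0.09×1.0227 + 0.11×1.6400 + 0.17×1.2343 = 0.9329
MRP = 13.99% − 4.81% = 9.18%
E(R_P) = R_f + β_P × MRP = 4.81% + 0.9329 × 9.18% = 13.37%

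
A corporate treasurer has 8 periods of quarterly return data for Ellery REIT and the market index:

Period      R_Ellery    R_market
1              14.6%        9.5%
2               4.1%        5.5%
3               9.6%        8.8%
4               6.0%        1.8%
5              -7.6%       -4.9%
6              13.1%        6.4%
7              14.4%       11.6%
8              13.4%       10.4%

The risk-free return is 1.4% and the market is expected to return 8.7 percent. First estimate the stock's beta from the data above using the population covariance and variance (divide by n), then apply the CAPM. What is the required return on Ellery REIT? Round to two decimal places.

Mean R_i = (14.6 + 4.1 + 9.6 + 6.0 − 7.6 + 13.1 + 14.4 + 13.4) / 8 = 8.4500%
Mean R_m = (9.5 + 5.5 + 8.8 + 1.8 − 4.9 + 6.4 + 11.6 + 10.4) / 8 = 6.1375%
Σ(R_i − R̄_i)(R_m − R̄_m) = 269.1150  ⇒  Cov = 269.1150 / 8 = 33.6394
Σ(R_m − R̄_m)² = 207.5188  ⇒  Var(R_m) = 207.5188 / 8 = 25.9399
β = Cov / Var(R_m) = 33.6394 / 25.9399 = 1.2968
MRP = 8.7% − 1.4% = 7.30%
E(R) = R_f + β × MRP = 1.4% + 1.2968 × 7.3% = 10.87%

10.87%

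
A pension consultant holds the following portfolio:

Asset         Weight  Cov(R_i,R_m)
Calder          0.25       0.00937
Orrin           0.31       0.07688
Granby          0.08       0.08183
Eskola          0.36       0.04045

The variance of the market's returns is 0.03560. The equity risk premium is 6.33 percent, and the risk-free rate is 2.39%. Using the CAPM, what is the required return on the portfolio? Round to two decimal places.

β_Calder = 0.00937 / 0.03560 = 0.2632
β_Orrin = 0.07688 / 0.03560 = 2.1596
β_Granby = 0.08183 / 0.03560 = 2.2986
β_Eskola = 0.04045 / 0.03560 = 1.1362
β_P = Σ w_i β_i = 0.25×0.2632 + 0.31×2.1596 + 0.08×2.2986 + 0.36×1.1362 = 1.3282
E(R_P) = R_f + β_P × MRP = 2.39% + 1.3282 × 6.33% = 10.80%

10.80%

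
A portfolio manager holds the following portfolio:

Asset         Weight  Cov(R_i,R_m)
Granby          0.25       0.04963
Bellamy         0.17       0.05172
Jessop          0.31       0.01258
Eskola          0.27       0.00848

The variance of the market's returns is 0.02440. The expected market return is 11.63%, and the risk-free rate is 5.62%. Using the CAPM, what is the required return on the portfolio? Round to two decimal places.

12.37%

β_Granby = 0.04963 / 0.02440 = 2.0340
β_Bellamy = 0.05172 / 0.02440 = 2.1197
β_Jessop = 0.01258 / 0.02440 = 0.5156
β_Eskola = 0.00848 / 0.02440 = 0.3475
β_P = Σ w_i β_i = 0.25×2.0340 + 0.17×2.1197 + 0.31×0.5156 + 0.27×0.3475 = 1.1225
MRP = 11.63% − 5.62% = 6.01%
E(R_P) = R_f + β_P × MRP = 5.62% + 1.1225 × 6.01% = 12.37%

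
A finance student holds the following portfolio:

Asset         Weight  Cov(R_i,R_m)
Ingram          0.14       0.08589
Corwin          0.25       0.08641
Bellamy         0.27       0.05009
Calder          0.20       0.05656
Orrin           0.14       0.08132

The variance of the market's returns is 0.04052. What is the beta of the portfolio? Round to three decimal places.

β_Ingram = 0.08589 / 0.04052 = 2.1197
β_Corwin = 0.08641 / 0.04052 = 2.1325
β_Bellamy = 0.05009 / 0.04052 = 1.2362
β_Calder = 0.05656 / 0.04052 = 1.3959
β_Orrin = 0.08132 / 0.04052 = 2.0069
β_P = Σ w_i β_i = 0.14×2.1197 + 0.25×2.1325 + 0.27×1.2362 + 0.20×1.3959 + 0.14×2.0069 = 1.7238

1.724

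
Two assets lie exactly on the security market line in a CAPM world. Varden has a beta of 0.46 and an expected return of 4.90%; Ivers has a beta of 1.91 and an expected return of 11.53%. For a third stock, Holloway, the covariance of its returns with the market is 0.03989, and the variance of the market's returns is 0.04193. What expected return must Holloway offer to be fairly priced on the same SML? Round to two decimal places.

MRP = (11.53% − 4.90%) / (1.91 − 0.46) = 4.5724%
R_f = 4.90% − 0.46 × 4.5724% = 2.7967%
β_Holloway = Cov / Var(R_m) = 0.03989 / 0.04193 = 0.9513
E(R_Holloway) = R_f + β × MRP = 2.7967% + 0.9513 × 4.5724% = 7.15%

7.15%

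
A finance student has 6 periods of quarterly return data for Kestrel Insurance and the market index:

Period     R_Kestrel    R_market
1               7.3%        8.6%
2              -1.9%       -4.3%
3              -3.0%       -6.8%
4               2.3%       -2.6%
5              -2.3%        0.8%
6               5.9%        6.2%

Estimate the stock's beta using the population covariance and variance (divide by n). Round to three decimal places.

Mean R_i = (7.3 − 1.9 − 3.0 + 2.3 − 2.3 + 5.9) / 6 = 1.3833%
Mean R_m = (8.6 − 4.3 − 6.8 − 2.6 + 0.8 + 6.2) / 6 = 0.3167%
Σ(R_i − R̄_i)(R_m − R̄_m) = 117.4817  ⇒  Cov = 117.4817 / 6 = 19.5803
Σ(R_m − R̄_m)² = 183.9283  ⇒  Var(R_m) = 183.9283 / 6 = 30.6547
β = Cov / Var(R_m) = 19.5803 / 30.6547 = 0.6387

0.639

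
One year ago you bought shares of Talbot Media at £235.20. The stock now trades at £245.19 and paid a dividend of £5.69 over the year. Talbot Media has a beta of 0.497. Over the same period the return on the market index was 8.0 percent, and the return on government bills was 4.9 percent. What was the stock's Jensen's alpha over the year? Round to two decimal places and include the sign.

Realised HPR = (P1 + D1 − P0) / P0 = (245.19 + 5.69 − 235.20) / 235.20 = 15.68 / 235.20 = 6.6667%
MRP = 8.0% − 4.9% = 3.10%
CAPM required = R_f + β·MRP = 4.9% + 0.497 × 3.1% = 6.4407%
α = realised − required = 6.6667% − 6.4407% = +0.23%

+0.23%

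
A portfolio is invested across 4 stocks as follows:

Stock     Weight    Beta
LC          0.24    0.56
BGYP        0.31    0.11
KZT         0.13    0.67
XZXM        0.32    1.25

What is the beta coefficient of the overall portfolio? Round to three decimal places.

β_P = Σ w_i β_i = 0.24×0.56 + 0.31×0.11 + 0.13×0.67 + 0.32×1.25 = 0.6556

0.656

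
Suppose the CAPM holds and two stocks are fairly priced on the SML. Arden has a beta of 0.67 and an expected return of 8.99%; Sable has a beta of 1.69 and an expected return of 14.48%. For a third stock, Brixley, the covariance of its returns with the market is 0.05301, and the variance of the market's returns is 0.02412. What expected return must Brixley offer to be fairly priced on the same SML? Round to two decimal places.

MRP = (14.48% − 8.99%) / (1.69 − 0.67) = 5.3824%
R_f = 8.99% − 0.67 × 5.3824% = 5.3838%
β_Brixley = Cov / Var(R_m) = 0.05301 / 0.02412 = 2.1978
E(R_Brixley) = R_f + β × MRP = 5.3838% + 2.1978 × 5.3824% = 17.21%

17.21%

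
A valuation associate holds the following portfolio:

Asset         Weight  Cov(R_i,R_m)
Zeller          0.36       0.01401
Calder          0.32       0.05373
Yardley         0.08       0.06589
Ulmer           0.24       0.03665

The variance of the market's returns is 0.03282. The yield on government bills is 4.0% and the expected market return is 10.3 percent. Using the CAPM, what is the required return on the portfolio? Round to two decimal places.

β_Zeller = 0.01401 / 0.03282 = 0.4269
β_Calder = 0.05373 / 0.03282 = 1.6371
β_Yardley = 0.06589 / 0.03282 = 2.0076
β_Ulmer = 0.03665 / 0.03282 = 1.1167
β_P = Σ w_i β_i = 0.36×0.4269 + 0.32×1.6371 + 0.08×2.0076 + 0.24×1.1167 = 1.1062
MRP = 10.3% − 4.0% = 6.30%
E(R_P) = R_f + β_P × MRP = 4.0% + 1.1062 × 6.3% = 10.97%

10.97%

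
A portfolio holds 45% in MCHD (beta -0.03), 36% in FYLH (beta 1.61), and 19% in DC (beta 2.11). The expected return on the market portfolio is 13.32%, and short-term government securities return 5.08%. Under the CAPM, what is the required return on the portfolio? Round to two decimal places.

β_P = Σ w_i β_i = 0.45×-0.03 + 0.36×1.61 + 0.19×2.11 = 0.9670
MRP = 13.32% − 5.08% = 8.24%
E(R_P) = R_f + β_P × MRP = 5.08% + 0.9670 × 8.24% = 13.05%

13.05%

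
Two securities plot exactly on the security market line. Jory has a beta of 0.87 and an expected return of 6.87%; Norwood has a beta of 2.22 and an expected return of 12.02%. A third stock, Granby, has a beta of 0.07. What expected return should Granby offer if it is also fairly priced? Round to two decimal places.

MRP (SML slope) = (12.02% − 6.87%) / (2.22 − 0.87) = 5.15% / 1.35 = 3.8148%
R_f (intercept) = 6.87% − 0.87 × 3.8148% = 3.5511%
E(R_Granby) = R_f + β × MRP = 3.5511% + 0.07 × 3.8148% = 3.82%

3.82%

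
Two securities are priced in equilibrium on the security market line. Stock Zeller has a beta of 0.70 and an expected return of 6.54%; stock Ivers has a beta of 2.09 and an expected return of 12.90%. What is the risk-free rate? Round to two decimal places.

Both satisfy E(R) = R_f + β·MRP, so the slope of the SML is
MRP = (12.90% − 6.54%) / (2.09 − 0.70) = 6.36% / 1.39 = 4.5755%
R_f = E(R_Zeller) − β_Zeller·MRP = 6.54% − 0.70 × 4.5755% = 3.3372%

3.34%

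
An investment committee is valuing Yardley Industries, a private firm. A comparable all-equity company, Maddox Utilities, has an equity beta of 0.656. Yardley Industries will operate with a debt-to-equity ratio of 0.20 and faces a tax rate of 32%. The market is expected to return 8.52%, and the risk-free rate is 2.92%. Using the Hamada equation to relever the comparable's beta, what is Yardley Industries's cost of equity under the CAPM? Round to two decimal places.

β_L = β_U × [1 + (1 − t)(D/E)] = 0.656 × [1 + (1 − 0.32) × 0.20]
    = 0.656 × [1 + 0.68 × 0.20] = 0.656 × 1.1360 = 0.7452
MRP = 8.52% − 2.92% = 5.60%
E(R) = R_f + β_L × MRP = 2.92% + 0.7452 × 5.60% = 7.09%

7.09%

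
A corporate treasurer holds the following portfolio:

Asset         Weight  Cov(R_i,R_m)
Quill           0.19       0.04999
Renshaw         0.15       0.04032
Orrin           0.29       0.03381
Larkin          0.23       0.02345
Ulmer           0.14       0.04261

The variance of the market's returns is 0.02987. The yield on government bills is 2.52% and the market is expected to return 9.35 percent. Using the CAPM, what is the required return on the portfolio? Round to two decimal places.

10.91%

β_Quill = 0.04999 / 0.02987 = 1.6736
β_Renshaw = 0.04032 / 0.02987 = 1.3498
β_Orrin = 0.03381 / 0.02987 = 1.1319
β_Larkin = 0.02345 / 0.02987 = 0.7851
β_Ulmer = 0.04261 / 0.02987 = 1.4265
β_P = Σ w_i β_i = 0.19×1.6736 + 0.15×1.3498 + 0.29×1.1319 + 0.23×0.7851 + 0.14×1.4265 = 1.2290
MRP = 9.35% − 2.52% = 6.83%
E(R_P) = R_f + β_P × MRP = 2.52% + 1.2290 × 6.83% = 10.91%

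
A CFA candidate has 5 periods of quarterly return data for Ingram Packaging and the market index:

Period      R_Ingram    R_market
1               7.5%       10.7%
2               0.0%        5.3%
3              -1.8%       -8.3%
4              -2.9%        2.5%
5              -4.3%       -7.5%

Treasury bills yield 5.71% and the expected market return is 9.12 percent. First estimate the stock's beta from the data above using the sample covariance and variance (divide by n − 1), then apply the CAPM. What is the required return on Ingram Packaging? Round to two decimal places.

Mean R_i = (7.5 + 0.0 − 1.8 − 2.9 − 4.3) / 5 = -0.3000%
Mean R_m = (10.7 + 5.3 − 8.3 + 2.5 − 7.5) / 5 = 0.5400%
Σ(R_i − R̄_i)(R_m − R̄_m) = 121.0000  ⇒  Cov = 121.0000 / 4 = 30.2500
Σ(R_m − R̄_m)² = 272.5120  ⇒  Var(R_m) = 272.5120 / 4 = 68.1280
β = Cov / Var(R_m) = 30.2500 / 68.1280 = 0.4440
MRP = 9.12% − 5.71% = 3.41%
E(R) = R_f + β × MRP = 5.71% + 0.4440 × 3.41% = 7.22%

7.22%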